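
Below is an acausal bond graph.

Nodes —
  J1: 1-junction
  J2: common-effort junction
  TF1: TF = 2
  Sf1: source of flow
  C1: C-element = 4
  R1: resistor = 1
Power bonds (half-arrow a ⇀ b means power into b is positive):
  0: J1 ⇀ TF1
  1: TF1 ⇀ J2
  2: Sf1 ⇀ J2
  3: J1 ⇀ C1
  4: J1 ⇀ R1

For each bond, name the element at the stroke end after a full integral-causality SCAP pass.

β2 stroke at Sf1  (Sf1: flow source, stroke at near end)
β1 stroke at J2  (closing 0-jn rule on J2)
β0 stroke at TF1  (TF TF1: opposite of bond 1)
β3 stroke at J1  (1-jn J1 has f-setter on 0)
β4 stroke at J1  (common-f at J1 fixed by 0)

#0 stroke at TF1
#1 stroke at J2
#2 stroke at Sf1
#3 stroke at J1
#4 stroke at J1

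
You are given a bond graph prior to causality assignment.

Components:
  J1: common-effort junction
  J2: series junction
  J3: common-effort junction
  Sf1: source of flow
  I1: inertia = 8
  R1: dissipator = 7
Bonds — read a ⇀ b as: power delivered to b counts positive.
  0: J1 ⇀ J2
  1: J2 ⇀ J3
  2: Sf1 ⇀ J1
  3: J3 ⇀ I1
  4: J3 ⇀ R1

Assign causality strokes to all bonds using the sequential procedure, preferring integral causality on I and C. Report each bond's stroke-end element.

bond 0 |J1
bond 1 |J2
bond 2 |Sf1
bond 3 |I1
bond 4 |J3

b2 stroke→Sf1  (Sf1 (Sf) sets flow on bond)
b0 stroke→J1  (only one effort-in slot at J1)
b1 stroke→J2  (1-jn J2 has f-setter on 0)
b3 stroke→I1  (prefer integral on I1)
b4 stroke→J3  (J3: last free bond brings effort in)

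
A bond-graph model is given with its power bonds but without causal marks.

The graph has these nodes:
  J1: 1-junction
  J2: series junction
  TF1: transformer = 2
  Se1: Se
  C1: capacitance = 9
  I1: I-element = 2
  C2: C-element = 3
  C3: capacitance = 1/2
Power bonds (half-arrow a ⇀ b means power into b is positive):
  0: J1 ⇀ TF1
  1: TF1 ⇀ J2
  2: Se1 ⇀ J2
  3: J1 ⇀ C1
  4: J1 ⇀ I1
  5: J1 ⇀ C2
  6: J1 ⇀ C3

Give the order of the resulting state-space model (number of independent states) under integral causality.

4  (C1, C2, C3, I1 all integral)

bond 2 |J2  (Se1 fixes effort; stroke away)
bond 1 |TF1  (J2: last free bond brings flow in)
bond 0 |J1  (TF TF1: opposite of bond 1)
bond 3 |J1  (C1: C, integral causality)
bond 4 |I1  (I1 outputs flow p/I1)
bond 5 |J1  (1-jn J1 has f-setter on 4)
bond 6 |J1  (J1: bond 4 brought flow, rest push out)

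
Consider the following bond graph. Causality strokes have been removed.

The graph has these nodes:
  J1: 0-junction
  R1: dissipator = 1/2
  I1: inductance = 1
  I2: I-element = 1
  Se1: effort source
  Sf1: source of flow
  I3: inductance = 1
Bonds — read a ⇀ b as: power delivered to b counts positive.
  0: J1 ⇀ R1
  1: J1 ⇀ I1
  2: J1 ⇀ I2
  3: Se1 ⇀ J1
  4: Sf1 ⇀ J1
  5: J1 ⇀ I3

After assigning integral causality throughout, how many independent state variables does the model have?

bond 3 |J1  (Se1: effort source, stroke at far end)
bond 4 |Sf1  (Sf1 (Sf) sets flow on bond)
bond 0 |R1  (J1: bond 3 brought effort, rest push out)
bond 1 |I1  (J1: bond 3 brought effort, rest push out)
bond 2 |I2  (common-e at J1 fixed by 3)
bond 5 |I3  (J1 effort already set via bond 3)

3  (I1, I2, I3 all integral)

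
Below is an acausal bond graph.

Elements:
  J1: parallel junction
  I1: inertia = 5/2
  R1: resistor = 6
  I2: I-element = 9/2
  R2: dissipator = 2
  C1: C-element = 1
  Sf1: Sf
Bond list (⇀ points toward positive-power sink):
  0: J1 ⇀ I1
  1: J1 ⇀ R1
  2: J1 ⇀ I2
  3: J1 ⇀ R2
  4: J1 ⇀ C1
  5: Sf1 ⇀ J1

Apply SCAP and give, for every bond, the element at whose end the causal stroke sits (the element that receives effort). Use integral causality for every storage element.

b0 stroke at I1
b1 stroke at R1
b2 stroke at I2
b3 stroke at R2
b4 stroke at J1
b5 stroke at Sf1

bond 5 →Sf1  (Sf1: flow source, stroke at near end)
bond 0 →I1  (I1: I, integral causality)
bond 2 →I2  (prefer integral on I2)
bond 4 →J1  (C1: C, integral causality)
bond 1 →R1  (0-jn J1 has e-setter on 4)
bond 3 →R2  (0-jn J1 has e-setter on 4)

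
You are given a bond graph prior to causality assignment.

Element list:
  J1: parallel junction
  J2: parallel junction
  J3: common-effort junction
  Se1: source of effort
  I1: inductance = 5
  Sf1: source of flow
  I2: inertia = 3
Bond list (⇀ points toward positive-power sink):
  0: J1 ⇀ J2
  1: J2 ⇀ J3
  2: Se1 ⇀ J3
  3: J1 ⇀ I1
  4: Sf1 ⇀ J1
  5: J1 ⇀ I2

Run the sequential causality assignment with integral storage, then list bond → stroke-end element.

b2 stroke at J3  (Se1: effort source, stroke at far end)
b4 stroke at Sf1  (Sf1 fixes flow; stroke at Sf1)
b1 stroke at J2  (common-e at J3 fixed by 2)
b0 stroke at J1  (common-e at J2 fixed by 1)
b3 stroke at I1  (J1: bond 0 brought effort, rest push out)
b5 stroke at I2  (0-jn J1 has e-setter on 0)

β0 →J1
β1 →J2
β2 →J3
β3 →I1
β4 →Sf1
β5 →I2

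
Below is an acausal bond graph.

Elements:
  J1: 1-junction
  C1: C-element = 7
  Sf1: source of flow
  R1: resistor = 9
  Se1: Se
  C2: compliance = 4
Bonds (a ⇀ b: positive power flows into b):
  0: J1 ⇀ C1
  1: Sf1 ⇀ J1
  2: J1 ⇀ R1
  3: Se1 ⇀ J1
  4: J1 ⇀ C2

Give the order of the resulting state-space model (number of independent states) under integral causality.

2  (C1, C2 all integral)

bond 1 stroke→Sf1  (source Sf1 imposes f)
bond 3 stroke→J1  (Se1 fixes effort; stroke away)
bond 0 stroke→J1  (J1 flow already set via bond 1)
bond 2 stroke→J1  (common-f at J1 fixed by 1)
bond 4 stroke→J1  (common-f at J1 fixed by 1)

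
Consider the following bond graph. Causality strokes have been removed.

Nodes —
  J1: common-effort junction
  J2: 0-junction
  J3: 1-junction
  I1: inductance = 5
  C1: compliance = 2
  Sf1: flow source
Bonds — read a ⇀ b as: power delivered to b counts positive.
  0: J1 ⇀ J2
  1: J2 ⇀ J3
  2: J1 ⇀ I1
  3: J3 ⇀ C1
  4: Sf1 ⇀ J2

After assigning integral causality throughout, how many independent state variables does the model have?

2  (C1, I1 all integral)

β4 |Sf1  (Sf1 fixes flow; stroke at Sf1)
β2 |I1  (prefer integral on I1)
β0 |J1  (J1: last free bond brings effort in)
β1 |J2  (only one effort-in slot at J2)
β3 |J3  (J3: bond 1 brought flow, rest push out)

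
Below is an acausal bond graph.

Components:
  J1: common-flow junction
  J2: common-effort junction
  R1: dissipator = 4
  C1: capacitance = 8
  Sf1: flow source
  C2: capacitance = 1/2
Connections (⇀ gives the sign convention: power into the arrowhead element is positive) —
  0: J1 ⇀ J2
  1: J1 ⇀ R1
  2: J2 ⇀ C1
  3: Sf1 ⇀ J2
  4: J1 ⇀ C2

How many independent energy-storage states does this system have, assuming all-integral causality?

#3 stroke at Sf1  (source Sf1 imposes f)
#2 stroke at J2  (C1 integral (e out))
#0 stroke at J1  (0-jn J2 has e-setter on 2)
#4 stroke at J1  (prefer integral on C2)
#1 stroke at R1  (J1 needs exactly one f-in)

2  (C1, C2 all integral)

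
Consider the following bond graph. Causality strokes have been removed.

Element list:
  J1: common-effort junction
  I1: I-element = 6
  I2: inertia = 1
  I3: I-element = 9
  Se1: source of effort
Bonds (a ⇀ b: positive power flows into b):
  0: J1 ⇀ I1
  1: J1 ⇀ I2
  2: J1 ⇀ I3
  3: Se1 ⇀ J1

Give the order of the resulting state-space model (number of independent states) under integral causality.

β3 stroke at J1  (Se1 fixes effort; stroke away)
β0 stroke at I1  (J1 effort already set via bond 3)
β1 stroke at I2  (0-jn J1 has e-setter on 3)
β2 stroke at I3  (J1 effort already set via bond 3)

3  (I1, I2, I3 all integral)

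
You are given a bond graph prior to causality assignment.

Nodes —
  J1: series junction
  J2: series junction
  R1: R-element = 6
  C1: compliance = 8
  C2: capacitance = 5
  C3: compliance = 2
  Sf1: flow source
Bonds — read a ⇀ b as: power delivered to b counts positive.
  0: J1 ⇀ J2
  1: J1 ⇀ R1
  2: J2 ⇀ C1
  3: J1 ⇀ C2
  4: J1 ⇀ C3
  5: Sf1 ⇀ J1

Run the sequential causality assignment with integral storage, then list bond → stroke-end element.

#5 stroke at Sf1  (Sf1: flow source, stroke at near end)
#0 stroke at J1  (J1 flow already set via bond 5)
#1 stroke at J1  (J1: bond 5 brought flow, rest push out)
#3 stroke at J1  (common-f at J1 fixed by 5)
#4 stroke at J1  (1-jn J1 has f-setter on 5)
#2 stroke at J2  (J2: bond 0 brought flow, rest push out)

b0 |J1
b1 |J1
b2 |J2
b3 |J1
b4 |J1
b5 |Sf1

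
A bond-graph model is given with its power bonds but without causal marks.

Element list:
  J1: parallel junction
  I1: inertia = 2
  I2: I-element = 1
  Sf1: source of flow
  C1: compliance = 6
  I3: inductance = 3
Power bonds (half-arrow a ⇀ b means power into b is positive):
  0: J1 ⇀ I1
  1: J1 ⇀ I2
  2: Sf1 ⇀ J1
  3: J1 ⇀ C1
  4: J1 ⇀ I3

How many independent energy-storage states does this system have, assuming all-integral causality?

4  (C1, I1, I2, I3 all integral)

bond 2 |Sf1  (Sf1 fixes flow; stroke at Sf1)
bond 0 |I1  (I1: I, integral causality)
bond 1 |I2  (I2 outputs flow p/I2)
bond 3 |J1  (C1 integral (e out))
bond 4 |I3  (0-jn J1 has e-setter on 3)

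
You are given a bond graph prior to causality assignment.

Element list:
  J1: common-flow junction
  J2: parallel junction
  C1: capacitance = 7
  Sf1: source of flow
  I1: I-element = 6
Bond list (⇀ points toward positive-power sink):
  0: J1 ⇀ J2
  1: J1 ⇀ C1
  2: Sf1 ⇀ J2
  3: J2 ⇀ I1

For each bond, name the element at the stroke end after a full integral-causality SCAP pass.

#2 stroke→Sf1  (Sf1 fixes flow; stroke at Sf1)
#1 stroke→J1  (C1: C, integral causality)
#0 stroke→J2  (only one flow-in slot at J1)
#3 stroke→I1  (0-jn J2 has e-setter on 0)

#0 |J2
#1 |J1
#2 |Sf1
#3 |I1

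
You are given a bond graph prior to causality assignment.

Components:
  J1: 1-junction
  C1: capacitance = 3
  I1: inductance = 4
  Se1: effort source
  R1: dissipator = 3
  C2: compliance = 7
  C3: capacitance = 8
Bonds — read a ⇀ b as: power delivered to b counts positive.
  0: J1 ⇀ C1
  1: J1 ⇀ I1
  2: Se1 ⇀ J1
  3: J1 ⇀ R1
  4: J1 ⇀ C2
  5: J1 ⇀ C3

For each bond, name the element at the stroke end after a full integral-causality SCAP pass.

b0 stroke→J1
b1 stroke→I1
b2 stroke→J1
b3 stroke→J1
b4 stroke→J1
b5 stroke→J1

#2 →J1  (Se1 (Se) sets effort on bond)
#0 →J1  (C1 integral (e out))
#1 →I1  (I1: I, integral causality)
#3 →J1  (J1: bond 1 brought flow, rest push out)
#4 →J1  (common-f at J1 fixed by 1)
#5 →J1  (J1 flow already set via bond 1)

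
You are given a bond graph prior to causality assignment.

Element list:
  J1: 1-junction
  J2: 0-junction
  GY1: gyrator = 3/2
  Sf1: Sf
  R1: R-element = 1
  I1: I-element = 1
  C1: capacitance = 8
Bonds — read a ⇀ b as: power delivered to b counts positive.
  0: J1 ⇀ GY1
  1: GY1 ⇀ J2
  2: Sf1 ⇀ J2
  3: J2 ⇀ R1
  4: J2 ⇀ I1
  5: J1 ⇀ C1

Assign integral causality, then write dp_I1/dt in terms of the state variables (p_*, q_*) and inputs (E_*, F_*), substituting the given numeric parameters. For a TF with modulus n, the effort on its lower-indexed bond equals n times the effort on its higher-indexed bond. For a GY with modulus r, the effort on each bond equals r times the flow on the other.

β2 stroke at Sf1  (Sf1 (Sf) sets flow on bond)
β4 stroke at I1  (prefer integral on I1)
β5 stroke at J1  (C1 outputs effort q/C1)
β0 stroke at GY1  (only one flow-in slot at J1)
β1 stroke at GY1  (GY1 both-in/both-out from 0)
β3 stroke at J2  (J2 needs exactly one e-in)

dp_I1/dt = F_Sf1 - p_I1 - q_C1/12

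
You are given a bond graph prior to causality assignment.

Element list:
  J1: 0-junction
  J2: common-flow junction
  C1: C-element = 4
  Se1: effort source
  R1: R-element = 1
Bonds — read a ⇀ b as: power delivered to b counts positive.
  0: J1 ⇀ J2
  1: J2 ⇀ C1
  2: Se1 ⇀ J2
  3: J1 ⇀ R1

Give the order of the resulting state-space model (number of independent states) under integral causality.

1  (C1 all integral)

bond 2 stroke at J2  (Se1 fixes effort; stroke away)
bond 1 stroke at J2  (C1 integral (e out))
bond 0 stroke at J1  (J2: last free bond brings flow in)
bond 3 stroke at R1  (0-jn J1 has e-setter on 0)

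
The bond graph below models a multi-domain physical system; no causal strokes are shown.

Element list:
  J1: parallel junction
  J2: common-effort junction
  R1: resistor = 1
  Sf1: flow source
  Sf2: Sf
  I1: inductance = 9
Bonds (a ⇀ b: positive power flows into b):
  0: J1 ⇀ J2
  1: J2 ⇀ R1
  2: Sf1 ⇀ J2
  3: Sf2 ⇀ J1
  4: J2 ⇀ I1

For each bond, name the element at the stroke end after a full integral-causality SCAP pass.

b2 stroke→Sf1  (Sf1 (Sf) sets flow on bond)
b3 stroke→Sf2  (Sf2 fixes flow; stroke at Sf2)
b0 stroke→J1  (closing 0-jn rule on J1)
b4 stroke→I1  (I1 integral (f out))
b1 stroke→J2  (J2 needs exactly one e-in)

#0 stroke→J1
#1 stroke→J2
#2 stroke→Sf1
#3 stroke→Sf2
#4 stroke→I1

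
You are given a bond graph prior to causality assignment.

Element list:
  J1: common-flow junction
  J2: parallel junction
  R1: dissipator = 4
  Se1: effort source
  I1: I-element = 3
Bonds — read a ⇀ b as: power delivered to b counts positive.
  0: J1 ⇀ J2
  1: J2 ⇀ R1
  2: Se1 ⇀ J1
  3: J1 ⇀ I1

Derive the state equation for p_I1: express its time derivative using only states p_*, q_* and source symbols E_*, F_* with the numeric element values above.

dp_I1/dt = E_Se1 - 4*p_I1/3

β2 stroke→J1  (Se1: effort source, stroke at far end)
β3 stroke→I1  (prefer integral on I1)
β0 stroke→J1  (1-jn J1 has f-setter on 3)
β1 stroke→J2  (J2 needs exactly one e-in)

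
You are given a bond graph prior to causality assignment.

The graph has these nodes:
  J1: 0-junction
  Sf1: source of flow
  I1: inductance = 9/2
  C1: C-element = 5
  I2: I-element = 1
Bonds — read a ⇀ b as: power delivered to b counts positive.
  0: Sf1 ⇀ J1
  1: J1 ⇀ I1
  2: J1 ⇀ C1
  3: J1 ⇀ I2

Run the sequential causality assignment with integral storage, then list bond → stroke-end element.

bond 0 |Sf1
bond 1 |I1
bond 2 |J1
bond 3 |I2

β0 →Sf1  (Sf1: flow source, stroke at near end)
β1 →I1  (I1: I, integral causality)
β2 →J1  (C1: C, integral causality)
β3 →I2  (J1: bond 2 brought effort, rest push out)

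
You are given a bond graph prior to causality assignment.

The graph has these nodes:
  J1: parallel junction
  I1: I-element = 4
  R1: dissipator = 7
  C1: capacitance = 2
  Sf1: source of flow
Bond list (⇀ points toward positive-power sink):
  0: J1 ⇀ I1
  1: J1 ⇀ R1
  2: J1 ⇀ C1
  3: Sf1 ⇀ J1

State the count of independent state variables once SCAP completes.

bond 3 stroke at Sf1  (source Sf1 imposes f)
bond 0 stroke at I1  (I1 outputs flow p/I1)
bond 2 stroke at J1  (C1 outputs effort q/C1)
bond 1 stroke at R1  (0-jn J1 has e-setter on 2)

2  (C1, I1 all integral)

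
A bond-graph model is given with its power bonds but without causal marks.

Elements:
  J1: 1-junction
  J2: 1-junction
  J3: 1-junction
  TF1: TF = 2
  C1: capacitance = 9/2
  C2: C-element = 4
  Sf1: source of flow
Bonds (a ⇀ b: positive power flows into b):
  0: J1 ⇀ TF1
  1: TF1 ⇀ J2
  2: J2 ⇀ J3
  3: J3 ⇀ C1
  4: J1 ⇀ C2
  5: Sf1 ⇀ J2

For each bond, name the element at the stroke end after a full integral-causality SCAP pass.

#5 stroke→Sf1  (Sf1 fixes flow; stroke at Sf1)
#1 stroke→J2  (J2: bond 5 brought flow, rest push out)
#2 stroke→J2  (common-f at J2 fixed by 5)
#3 stroke→J3  (common-f at J3 fixed by 2)
#0 stroke→TF1  (TF1 one-in-one-out from 1)
#4 stroke→J1  (J1: bond 0 brought flow, rest push out)

#0 stroke at TF1
#1 stroke at J2
#2 stroke at J2
#3 stroke at J3
#4 stroke at J1
#5 stroke at Sf1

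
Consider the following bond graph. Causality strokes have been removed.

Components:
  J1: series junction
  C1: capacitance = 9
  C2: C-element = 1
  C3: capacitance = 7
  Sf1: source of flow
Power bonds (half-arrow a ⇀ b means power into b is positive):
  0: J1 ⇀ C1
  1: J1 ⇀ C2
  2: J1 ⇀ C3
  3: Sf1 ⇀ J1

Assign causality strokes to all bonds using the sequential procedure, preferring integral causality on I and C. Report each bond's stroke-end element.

b0 |J1
b1 |J1
b2 |J1
b3 |Sf1

β3 →Sf1  (Sf1 (Sf) sets flow on bond)
β0 →J1  (1-jn J1 has f-setter on 3)
β1 →J1  (J1: bond 3 brought flow, rest push out)
β2 →J1  (1-jn J1 has f-setter on 3)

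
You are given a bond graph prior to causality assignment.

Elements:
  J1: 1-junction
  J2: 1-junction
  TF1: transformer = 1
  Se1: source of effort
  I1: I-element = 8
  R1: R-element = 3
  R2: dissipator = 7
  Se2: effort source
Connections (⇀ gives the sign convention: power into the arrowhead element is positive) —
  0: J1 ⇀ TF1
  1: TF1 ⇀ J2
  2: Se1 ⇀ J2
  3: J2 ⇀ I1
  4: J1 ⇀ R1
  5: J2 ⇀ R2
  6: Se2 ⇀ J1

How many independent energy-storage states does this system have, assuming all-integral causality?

1  (I1 all integral)

β2 |J2  (Se1: effort source, stroke at far end)
β6 |J1  (Se2 fixes effort; stroke away)
β3 |I1  (I1 integral (f out))
β1 |J2  (J2: bond 3 brought flow, rest push out)
β5 |J2  (1-jn J2 has f-setter on 3)
β0 |TF1  (TF1 one-in-one-out from 1)
β4 |J1  (common-f at J1 fixed by 0)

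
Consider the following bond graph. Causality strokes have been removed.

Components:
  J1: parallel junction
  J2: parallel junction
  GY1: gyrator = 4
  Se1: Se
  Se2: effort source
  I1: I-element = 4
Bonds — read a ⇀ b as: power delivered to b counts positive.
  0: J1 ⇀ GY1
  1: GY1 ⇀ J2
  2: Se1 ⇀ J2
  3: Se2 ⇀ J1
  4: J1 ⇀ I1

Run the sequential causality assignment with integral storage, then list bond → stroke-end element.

b0 |GY1
b1 |GY1
b2 |J2
b3 |J1
b4 |I1

b2 stroke→J2  (Se1 fixes effort; stroke away)
b3 stroke→J1  (Se2: effort source, stroke at far end)
b0 stroke→GY1  (J1 effort already set via bond 3)
b4 stroke→I1  (J1: bond 3 brought effort, rest push out)
b1 stroke→GY1  (0-jn J2 has e-setter on 2)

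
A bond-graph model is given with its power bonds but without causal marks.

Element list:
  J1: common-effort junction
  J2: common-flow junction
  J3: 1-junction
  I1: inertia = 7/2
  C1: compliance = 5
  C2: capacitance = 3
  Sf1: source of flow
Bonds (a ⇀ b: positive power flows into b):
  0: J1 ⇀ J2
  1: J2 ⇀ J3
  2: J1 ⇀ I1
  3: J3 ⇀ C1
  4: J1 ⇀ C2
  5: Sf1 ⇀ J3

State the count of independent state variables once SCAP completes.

3  (C1, C2, I1 all integral)

bond 5 stroke→Sf1  (Sf1 fixes flow; stroke at Sf1)
bond 1 stroke→J3  (J3: bond 5 brought flow, rest push out)
bond 3 stroke→J3  (1-jn J3 has f-setter on 5)
bond 0 stroke→J2  (J2: bond 1 brought flow, rest push out)
bond 2 stroke→I1  (I1 integral (f out))
bond 4 stroke→J1  (only one effort-in slot at J1)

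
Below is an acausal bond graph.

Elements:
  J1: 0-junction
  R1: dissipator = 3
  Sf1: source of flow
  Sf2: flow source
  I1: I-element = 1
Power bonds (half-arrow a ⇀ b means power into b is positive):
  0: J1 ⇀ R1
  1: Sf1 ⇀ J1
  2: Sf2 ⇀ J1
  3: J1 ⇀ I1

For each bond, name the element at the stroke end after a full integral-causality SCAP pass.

bond 0 |J1
bond 1 |Sf1
bond 2 |Sf2
bond 3 |I1

β1 |Sf1  (source Sf1 imposes f)
β2 |Sf2  (Sf2 (Sf) sets flow on bond)
β3 |I1  (prefer integral on I1)
β0 |J1  (J1 needs exactly one e-in)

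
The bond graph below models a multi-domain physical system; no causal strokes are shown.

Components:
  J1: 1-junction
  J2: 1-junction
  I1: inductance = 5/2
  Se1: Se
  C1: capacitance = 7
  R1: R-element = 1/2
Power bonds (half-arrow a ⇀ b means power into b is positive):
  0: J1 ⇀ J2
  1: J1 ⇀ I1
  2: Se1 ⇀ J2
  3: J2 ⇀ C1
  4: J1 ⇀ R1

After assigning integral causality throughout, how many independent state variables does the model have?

2  (C1, I1 all integral)

b2 |J2  (Se1 fixes effort; stroke away)
b1 |I1  (I1: I, integral causality)
b0 |J1  (1-jn J1 has f-setter on 1)
b4 |J1  (J1: bond 1 brought flow, rest push out)
b3 |J2  (J2: bond 0 brought flow, rest push out)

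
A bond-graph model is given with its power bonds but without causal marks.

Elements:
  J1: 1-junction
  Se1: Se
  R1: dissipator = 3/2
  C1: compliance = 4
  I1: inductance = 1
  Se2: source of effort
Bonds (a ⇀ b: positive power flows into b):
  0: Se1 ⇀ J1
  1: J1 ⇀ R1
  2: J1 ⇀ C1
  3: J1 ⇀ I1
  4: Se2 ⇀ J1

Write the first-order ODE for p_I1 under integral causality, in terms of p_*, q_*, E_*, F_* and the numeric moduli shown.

b0 stroke→J1  (Se1 (Se) sets effort on bond)
b4 stroke→J1  (Se2 (Se) sets effort on bond)
b2 stroke→J1  (C1 outputs effort q/C1)
b3 stroke→I1  (prefer integral on I1)
b1 stroke→J1  (1-jn J1 has f-setter on 3)

dp_I1/dt = E_Se1 + E_Se2 - 3*p_I1/2 - q_C1/4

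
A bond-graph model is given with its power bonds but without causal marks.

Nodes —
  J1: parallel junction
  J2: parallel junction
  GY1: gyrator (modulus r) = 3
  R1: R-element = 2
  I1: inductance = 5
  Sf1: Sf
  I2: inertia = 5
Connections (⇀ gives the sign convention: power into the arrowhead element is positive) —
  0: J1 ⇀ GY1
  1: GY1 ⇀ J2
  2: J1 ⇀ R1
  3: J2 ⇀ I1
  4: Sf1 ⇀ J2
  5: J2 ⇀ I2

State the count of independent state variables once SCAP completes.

2  (I1, I2 all integral)

β4 |Sf1  (Sf1: flow source, stroke at near end)
β3 |I1  (I1: I, integral causality)
β5 |I2  (I2: I, integral causality)
β1 |J2  (J2 needs exactly one e-in)
β0 |J1  (through GY1, causality inverts; strokes same side of GY1)
β2 |R1  (0-jn J1 has e-setter on 0)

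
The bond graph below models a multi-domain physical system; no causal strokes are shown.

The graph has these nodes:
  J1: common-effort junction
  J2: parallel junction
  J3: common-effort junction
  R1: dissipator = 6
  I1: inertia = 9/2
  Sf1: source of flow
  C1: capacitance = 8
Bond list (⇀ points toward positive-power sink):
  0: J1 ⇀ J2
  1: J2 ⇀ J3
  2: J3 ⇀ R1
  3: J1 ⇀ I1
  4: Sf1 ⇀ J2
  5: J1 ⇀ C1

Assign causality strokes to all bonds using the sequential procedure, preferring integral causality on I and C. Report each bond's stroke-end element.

β4 →Sf1  (source Sf1 imposes f)
β3 →I1  (I1 outputs flow p/I1)
β5 →J1  (prefer integral on C1)
β0 →J2  (0-jn J1 has e-setter on 5)
β1 →J3  (J2 effort already set via bond 0)
β2 →R1  (J3 effort already set via bond 1)

b0 |J2
b1 |J3
b2 |R1
b3 |I1
b4 |Sf1
b5 |J1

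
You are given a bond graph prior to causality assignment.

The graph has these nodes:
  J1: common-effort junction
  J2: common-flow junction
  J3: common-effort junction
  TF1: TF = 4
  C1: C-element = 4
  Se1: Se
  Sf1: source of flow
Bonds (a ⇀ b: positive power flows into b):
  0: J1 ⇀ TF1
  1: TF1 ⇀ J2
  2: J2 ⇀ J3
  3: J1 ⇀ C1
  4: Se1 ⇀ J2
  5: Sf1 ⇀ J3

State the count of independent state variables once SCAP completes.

1  (C1 all integral)

β4 stroke→J2  (Se1: effort source, stroke at far end)
β5 stroke→Sf1  (Sf1 fixes flow; stroke at Sf1)
β2 stroke→J3  (only one effort-in slot at J3)
β1 stroke→J2  (common-f at J2 fixed by 2)
β0 stroke→TF1  (TF1: transformer flips bond 1)
β3 stroke→J1  (J1: last free bond brings effort in)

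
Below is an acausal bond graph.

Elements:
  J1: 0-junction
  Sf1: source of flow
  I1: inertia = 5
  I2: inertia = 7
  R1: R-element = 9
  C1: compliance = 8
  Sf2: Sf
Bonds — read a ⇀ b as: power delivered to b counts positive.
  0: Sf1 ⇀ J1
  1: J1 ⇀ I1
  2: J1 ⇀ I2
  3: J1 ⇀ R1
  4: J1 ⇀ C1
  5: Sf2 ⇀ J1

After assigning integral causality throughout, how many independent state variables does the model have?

#0 stroke→Sf1  (Sf1 (Sf) sets flow on bond)
#5 stroke→Sf2  (source Sf2 imposes f)
#1 stroke→I1  (I1 integral (f out))
#2 stroke→I2  (prefer integral on I2)
#4 stroke→J1  (C1 outputs effort q/C1)
#3 stroke→R1  (0-jn J1 has e-setter on 4)

3  (C1, I1, I2 all integral)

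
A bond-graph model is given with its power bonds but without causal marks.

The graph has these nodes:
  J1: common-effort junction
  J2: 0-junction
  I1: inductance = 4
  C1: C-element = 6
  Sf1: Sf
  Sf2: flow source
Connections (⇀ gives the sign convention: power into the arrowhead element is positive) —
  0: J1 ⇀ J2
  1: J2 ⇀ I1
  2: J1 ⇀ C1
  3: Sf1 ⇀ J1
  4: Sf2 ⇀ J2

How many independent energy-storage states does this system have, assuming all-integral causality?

2  (C1, I1 all integral)

β3 stroke→Sf1  (source Sf1 imposes f)
β4 stroke→Sf2  (Sf2 fixes flow; stroke at Sf2)
β1 stroke→I1  (I1 outputs flow p/I1)
β0 stroke→J2  (closing 0-jn rule on J2)
β2 stroke→J1  (only one effort-in slot at J1)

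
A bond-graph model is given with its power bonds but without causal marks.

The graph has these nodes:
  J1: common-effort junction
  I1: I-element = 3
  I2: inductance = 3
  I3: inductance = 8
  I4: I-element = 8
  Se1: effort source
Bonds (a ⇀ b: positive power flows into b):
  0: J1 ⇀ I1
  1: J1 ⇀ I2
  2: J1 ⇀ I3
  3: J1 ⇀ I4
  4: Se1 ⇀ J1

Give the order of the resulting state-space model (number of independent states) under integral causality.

#4 →J1  (Se1: effort source, stroke at far end)
#0 →I1  (J1 effort already set via bond 4)
#1 →I2  (J1 effort already set via bond 4)
#2 →I3  (J1 effort already set via bond 4)
#3 →I4  (0-jn J1 has e-setter on 4)

4  (I1, I2, I3, I4 all integral)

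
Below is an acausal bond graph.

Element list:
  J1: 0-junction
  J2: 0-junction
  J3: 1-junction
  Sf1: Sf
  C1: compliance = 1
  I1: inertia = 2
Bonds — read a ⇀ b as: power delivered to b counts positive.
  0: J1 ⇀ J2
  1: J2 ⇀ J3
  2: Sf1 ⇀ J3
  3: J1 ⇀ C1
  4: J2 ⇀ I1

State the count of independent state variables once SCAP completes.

2  (C1, I1 all integral)

bond 2 stroke→Sf1  (Sf1: flow source, stroke at near end)
bond 1 stroke→J3  (J3: bond 2 brought flow, rest push out)
bond 3 stroke→J1  (C1 outputs effort q/C1)
bond 0 stroke→J2  (common-e at J1 fixed by 3)
bond 4 stroke→I1  (common-e at J2 fixed by 0)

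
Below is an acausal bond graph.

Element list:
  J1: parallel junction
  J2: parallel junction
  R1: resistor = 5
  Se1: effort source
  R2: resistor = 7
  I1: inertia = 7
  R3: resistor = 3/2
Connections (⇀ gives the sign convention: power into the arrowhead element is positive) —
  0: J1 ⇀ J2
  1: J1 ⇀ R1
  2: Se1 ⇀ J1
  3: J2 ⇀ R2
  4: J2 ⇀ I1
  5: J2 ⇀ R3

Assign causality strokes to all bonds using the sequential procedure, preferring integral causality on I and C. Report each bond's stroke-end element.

b0 →J2
b1 →R1
b2 →J1
b3 →R2
b4 →I1
b5 →R3

#2 stroke at J1  (Se1: effort source, stroke at far end)
#0 stroke at J2  (J1: bond 2 brought effort, rest push out)
#1 stroke at R1  (J1: bond 2 brought effort, rest push out)
#3 stroke at R2  (J2: bond 0 brought effort, rest push out)
#4 stroke at I1  (J2: bond 0 brought effort, rest push out)
#5 stroke at R3  (J2 effort already set via bond 0)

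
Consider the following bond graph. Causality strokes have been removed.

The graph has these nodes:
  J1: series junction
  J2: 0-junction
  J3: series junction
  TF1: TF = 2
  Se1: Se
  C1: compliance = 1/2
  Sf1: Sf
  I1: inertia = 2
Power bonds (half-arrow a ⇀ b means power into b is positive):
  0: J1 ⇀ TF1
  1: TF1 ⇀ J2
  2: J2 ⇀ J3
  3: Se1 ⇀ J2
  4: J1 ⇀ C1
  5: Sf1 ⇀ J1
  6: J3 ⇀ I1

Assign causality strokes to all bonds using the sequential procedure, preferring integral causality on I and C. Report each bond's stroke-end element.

b0 stroke at J1
b1 stroke at TF1
b2 stroke at J3
b3 stroke at J2
b4 stroke at J1
b5 stroke at Sf1
b6 stroke at I1

bond 3 |J2  (source Se1 imposes e)
bond 5 |Sf1  (source Sf1 imposes f)
bond 0 |J1  (J1 flow already set via bond 5)
bond 4 |J1  (J1 flow already set via bond 5)
bond 1 |TF1  (0-jn J2 has e-setter on 3)
bond 2 |J3  (J2: bond 3 brought effort, rest push out)
bond 6 |I1  (J3: last free bond brings flow in)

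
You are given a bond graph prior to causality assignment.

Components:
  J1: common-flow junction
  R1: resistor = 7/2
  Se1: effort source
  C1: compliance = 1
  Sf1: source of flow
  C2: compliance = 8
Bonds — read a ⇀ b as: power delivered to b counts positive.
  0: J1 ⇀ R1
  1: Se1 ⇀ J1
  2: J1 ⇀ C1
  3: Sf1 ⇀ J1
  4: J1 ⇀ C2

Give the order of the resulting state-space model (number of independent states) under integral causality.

2  (C1, C2 all integral)

#1 →J1  (Se1: effort source, stroke at far end)
#3 →Sf1  (Sf1 fixes flow; stroke at Sf1)
#0 →J1  (J1: bond 3 brought flow, rest push out)
#2 →J1  (J1 flow already set via bond 3)
#4 →J1  (J1 flow already set via bond 3)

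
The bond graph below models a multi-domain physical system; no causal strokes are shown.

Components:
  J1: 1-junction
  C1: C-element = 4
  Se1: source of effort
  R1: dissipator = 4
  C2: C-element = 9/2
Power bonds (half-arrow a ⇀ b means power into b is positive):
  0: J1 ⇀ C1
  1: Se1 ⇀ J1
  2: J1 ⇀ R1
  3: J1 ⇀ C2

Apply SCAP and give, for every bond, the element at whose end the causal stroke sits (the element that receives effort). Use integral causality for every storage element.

b0 stroke at J1
b1 stroke at J1
b2 stroke at R1
b3 stroke at J1

β1 stroke→J1  (Se1 (Se) sets effort on bond)
β0 stroke→J1  (C1 outputs effort q/C1)
β3 stroke→J1  (C2: C, integral causality)
β2 stroke→R1  (closing 1-jn rule on J1)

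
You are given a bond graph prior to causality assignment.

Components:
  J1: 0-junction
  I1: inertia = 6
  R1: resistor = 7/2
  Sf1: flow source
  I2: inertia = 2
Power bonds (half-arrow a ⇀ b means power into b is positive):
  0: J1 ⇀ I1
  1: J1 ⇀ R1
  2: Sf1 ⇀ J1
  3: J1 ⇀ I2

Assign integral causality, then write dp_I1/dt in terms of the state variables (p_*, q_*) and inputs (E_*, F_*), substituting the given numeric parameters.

bond 2 |Sf1  (Sf1 (Sf) sets flow on bond)
bond 0 |I1  (prefer integral on I1)
bond 3 |I2  (prefer integral on I2)
bond 1 |J1  (J1: last free bond brings effort in)

dp_I1/dt = 7*F_Sf1/2 - 7*p_I1/12 - 7*p_I2/4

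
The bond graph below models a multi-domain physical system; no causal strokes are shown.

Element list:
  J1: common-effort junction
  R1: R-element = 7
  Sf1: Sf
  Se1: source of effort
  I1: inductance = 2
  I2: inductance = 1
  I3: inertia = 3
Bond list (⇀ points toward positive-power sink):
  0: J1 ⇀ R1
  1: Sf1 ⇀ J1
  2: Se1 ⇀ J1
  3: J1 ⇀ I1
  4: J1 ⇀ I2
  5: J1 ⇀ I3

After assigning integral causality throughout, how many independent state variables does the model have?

3  (I1, I2, I3 all integral)

#1 →Sf1  (Sf1 fixes flow; stroke at Sf1)
#2 →J1  (Se1: effort source, stroke at far end)
#0 →R1  (J1: bond 2 brought effort, rest push out)
#3 →I1  (J1 effort already set via bond 2)
#4 →I2  (0-jn J1 has e-setter on 2)
#5 →I3  (J1: bond 2 brought effort, rest push out)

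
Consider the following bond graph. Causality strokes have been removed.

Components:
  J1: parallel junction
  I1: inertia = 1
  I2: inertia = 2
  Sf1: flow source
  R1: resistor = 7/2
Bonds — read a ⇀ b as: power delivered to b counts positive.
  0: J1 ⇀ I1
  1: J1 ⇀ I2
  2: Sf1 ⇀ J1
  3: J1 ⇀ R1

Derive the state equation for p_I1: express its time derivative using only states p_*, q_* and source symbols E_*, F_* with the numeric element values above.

dp_I1/dt = 7*F_Sf1/2 - 7*p_I1/2 - 7*p_I2/4

b2 →Sf1  (Sf1 (Sf) sets flow on bond)
b0 →I1  (I1 outputs flow p/I1)
b1 →I2  (I2 integral (f out))
b3 →J1  (J1 needs exactly one e-in)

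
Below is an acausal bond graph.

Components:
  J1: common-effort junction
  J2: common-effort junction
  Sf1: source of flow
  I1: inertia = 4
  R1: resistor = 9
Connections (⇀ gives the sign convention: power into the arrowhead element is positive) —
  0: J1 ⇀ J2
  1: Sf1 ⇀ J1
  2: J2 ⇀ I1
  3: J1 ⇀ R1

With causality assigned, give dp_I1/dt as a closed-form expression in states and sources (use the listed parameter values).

dp_I1/dt = 9*F_Sf1 - 9*p_I1/4

β1 stroke→Sf1  (Sf1 (Sf) sets flow on bond)
β2 stroke→I1  (I1: I, integral causality)
β0 stroke→J2  (J2: last free bond brings effort in)
β3 stroke→J1  (J1 needs exactly one e-in)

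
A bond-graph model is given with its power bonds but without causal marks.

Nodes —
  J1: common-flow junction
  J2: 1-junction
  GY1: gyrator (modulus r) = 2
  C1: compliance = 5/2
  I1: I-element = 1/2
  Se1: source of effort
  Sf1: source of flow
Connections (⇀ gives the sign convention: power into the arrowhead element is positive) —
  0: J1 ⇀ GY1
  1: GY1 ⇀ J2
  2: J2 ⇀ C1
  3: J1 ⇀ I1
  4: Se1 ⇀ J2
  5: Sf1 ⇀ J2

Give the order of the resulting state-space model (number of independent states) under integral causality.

bond 4 stroke at J2  (Se1 (Se) sets effort on bond)
bond 5 stroke at Sf1  (Sf1 (Sf) sets flow on bond)
bond 1 stroke at J2  (J2 flow already set via bond 5)
bond 2 stroke at J2  (J2 flow already set via bond 5)
bond 0 stroke at J1  (GY1: gyrator matches bond 1)
bond 3 stroke at I1  (closing 1-jn rule on J1)

2  (C1, I1 all integral)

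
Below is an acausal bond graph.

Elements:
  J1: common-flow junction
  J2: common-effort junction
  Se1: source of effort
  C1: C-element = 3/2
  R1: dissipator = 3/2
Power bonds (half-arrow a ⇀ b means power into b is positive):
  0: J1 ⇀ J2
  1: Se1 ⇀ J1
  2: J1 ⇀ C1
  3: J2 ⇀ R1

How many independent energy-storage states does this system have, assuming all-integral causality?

1  (C1 all integral)

bond 1 stroke at J1  (Se1 fixes effort; stroke away)
bond 2 stroke at J1  (C1: C, integral causality)
bond 0 stroke at J2  (closing 1-jn rule on J1)
bond 3 stroke at R1  (common-e at J2 fixed by 0)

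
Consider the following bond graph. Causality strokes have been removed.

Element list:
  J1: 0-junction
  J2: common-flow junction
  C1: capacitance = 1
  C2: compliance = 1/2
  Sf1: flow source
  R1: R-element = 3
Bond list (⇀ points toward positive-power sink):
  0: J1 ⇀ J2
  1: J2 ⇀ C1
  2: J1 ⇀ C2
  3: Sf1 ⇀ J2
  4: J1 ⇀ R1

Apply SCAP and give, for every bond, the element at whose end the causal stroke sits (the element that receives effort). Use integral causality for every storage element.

#0 stroke→J2
#1 stroke→J2
#2 stroke→J1
#3 stroke→Sf1
#4 stroke→R1

#3 stroke→Sf1  (Sf1 fixes flow; stroke at Sf1)
#0 stroke→J2  (J2 flow already set via bond 3)
#1 stroke→J2  (common-f at J2 fixed by 3)
#2 stroke→J1  (C2 outputs effort q/C2)
#4 stroke→R1  (J1 effort already set via bond 2)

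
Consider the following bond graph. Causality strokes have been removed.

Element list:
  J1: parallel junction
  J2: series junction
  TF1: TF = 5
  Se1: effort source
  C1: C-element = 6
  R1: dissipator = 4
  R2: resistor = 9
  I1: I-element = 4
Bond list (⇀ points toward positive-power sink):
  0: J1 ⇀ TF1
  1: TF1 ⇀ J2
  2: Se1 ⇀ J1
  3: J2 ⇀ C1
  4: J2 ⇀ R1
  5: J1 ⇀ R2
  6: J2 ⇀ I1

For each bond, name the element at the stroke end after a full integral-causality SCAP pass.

β0 |TF1
β1 |J2
β2 |J1
β3 |J2
β4 |J2
β5 |R2
β6 |I1

#2 →J1  (Se1 fixes effort; stroke away)
#0 →TF1  (J1: bond 2 brought effort, rest push out)
#5 →R2  (common-e at J1 fixed by 2)
#1 →J2  (TF1: transformer flips bond 0)
#3 →J2  (C1 outputs effort q/C1)
#6 →I1  (prefer integral on I1)
#4 →J2  (J2 flow already set via bond 6)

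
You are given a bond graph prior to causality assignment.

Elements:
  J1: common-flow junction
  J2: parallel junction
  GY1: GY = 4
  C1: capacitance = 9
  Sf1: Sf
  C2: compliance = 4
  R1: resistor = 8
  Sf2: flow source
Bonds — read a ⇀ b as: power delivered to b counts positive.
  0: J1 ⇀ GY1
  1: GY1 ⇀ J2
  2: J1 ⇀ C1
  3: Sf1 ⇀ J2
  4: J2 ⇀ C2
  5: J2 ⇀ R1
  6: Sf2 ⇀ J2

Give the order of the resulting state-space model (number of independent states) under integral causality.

b3 |Sf1  (Sf1 (Sf) sets flow on bond)
b6 |Sf2  (Sf2 fixes flow; stroke at Sf2)
b2 |J1  (C1: C, integral causality)
b0 |GY1  (J1 needs exactly one f-in)
b1 |GY1  (GY1: gyrator matches bond 0)
b4 |J2  (C2 outputs effort q/C2)
b5 |R1  (J2: bond 4 brought effort, rest push out)

2  (C1, C2 all integral)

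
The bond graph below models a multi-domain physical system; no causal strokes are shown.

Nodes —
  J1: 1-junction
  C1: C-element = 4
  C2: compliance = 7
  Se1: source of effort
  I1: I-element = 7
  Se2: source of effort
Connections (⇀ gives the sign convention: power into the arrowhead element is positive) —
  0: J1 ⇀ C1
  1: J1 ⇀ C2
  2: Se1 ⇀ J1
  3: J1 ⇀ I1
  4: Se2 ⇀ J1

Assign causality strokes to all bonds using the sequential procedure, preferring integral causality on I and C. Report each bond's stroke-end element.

β2 |J1  (Se1 fixes effort; stroke away)
β4 |J1  (source Se2 imposes e)
β0 |J1  (C1 integral (e out))
β1 |J1  (C2: C, integral causality)
β3 |I1  (only one flow-in slot at J1)

b0 stroke at J1
b1 stroke at J1
b2 stroke at J1
b3 stroke at I1
b4 stroke at J1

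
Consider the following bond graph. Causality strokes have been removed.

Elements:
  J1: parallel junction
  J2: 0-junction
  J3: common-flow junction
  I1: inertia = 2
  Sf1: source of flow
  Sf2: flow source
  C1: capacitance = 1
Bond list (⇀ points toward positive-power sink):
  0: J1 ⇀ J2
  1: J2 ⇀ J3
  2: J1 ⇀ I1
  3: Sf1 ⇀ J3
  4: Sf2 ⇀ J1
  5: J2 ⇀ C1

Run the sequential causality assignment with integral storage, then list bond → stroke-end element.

β0 stroke→J1
β1 stroke→J3
β2 stroke→I1
β3 stroke→Sf1
β4 stroke→Sf2
β5 stroke→J2

bond 3 |Sf1  (source Sf1 imposes f)
bond 4 |Sf2  (Sf2: flow source, stroke at near end)
bond 1 |J3  (1-jn J3 has f-setter on 3)
bond 2 |I1  (I1 integral (f out))
bond 0 |J1  (closing 0-jn rule on J1)
bond 5 |J2  (only one effort-in slot at J2)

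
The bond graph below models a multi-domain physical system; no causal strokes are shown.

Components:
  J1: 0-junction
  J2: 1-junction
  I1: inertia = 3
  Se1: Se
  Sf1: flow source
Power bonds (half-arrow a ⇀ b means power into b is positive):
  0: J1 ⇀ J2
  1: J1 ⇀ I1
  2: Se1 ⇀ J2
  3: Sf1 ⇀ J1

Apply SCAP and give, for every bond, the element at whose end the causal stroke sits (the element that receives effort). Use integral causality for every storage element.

bond 0 stroke→J1
bond 1 stroke→I1
bond 2 stroke→J2
bond 3 stroke→Sf1

b2 stroke→J2  (Se1: effort source, stroke at far end)
b3 stroke→Sf1  (Sf1 (Sf) sets flow on bond)
b0 stroke→J1  (J2: last free bond brings flow in)
b1 stroke→I1  (common-e at J1 fixed by 0)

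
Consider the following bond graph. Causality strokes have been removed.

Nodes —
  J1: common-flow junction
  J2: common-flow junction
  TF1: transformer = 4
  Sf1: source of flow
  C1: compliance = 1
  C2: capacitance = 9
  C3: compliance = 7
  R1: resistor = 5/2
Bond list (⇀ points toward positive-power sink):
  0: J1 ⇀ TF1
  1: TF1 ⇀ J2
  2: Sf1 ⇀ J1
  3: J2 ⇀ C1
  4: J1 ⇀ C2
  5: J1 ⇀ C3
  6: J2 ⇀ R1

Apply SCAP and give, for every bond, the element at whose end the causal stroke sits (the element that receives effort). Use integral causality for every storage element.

#2 stroke at Sf1  (Sf1: flow source, stroke at near end)
#0 stroke at J1  (J1: bond 2 brought flow, rest push out)
#4 stroke at J1  (J1: bond 2 brought flow, rest push out)
#5 stroke at J1  (J1: bond 2 brought flow, rest push out)
#1 stroke at TF1  (TF TF1: opposite of bond 0)
#3 stroke at J2  (J2 flow already set via bond 1)
#6 stroke at J2  (J2: bond 1 brought flow, rest push out)

bond 0 →J1
bond 1 →TF1
bond 2 →Sf1
bond 3 →J2
bond 4 →J1
bond 5 →J1
bond 6 →J2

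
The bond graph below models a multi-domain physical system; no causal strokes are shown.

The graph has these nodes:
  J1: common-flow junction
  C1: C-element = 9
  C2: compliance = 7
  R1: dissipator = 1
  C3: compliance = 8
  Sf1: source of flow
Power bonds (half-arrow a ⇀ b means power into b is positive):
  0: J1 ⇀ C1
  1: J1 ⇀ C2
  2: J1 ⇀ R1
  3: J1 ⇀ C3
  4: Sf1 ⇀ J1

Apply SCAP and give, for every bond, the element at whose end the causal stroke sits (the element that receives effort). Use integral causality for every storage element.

#4 stroke at Sf1  (Sf1 (Sf) sets flow on bond)
#0 stroke at J1  (J1: bond 4 brought flow, rest push out)
#1 stroke at J1  (common-f at J1 fixed by 4)
#2 stroke at J1  (J1: bond 4 brought flow, rest push out)
#3 stroke at J1  (1-jn J1 has f-setter on 4)

b0 stroke at J1
b1 stroke at J1
b2 stroke at J1
b3 stroke at J1
b4 stroke at Sf1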